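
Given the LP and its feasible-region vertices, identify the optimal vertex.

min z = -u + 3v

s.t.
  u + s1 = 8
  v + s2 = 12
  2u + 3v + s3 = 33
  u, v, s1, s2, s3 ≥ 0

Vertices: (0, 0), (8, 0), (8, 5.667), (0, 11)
Evaluating z = -u + 3v at each vertex:
  (0, 0): z = 0
  (8, 0): z = -8
  (8, 5.667): z = 9
  (0, 11): z = 33

The smallest value is z = -8, attained at (8, 0).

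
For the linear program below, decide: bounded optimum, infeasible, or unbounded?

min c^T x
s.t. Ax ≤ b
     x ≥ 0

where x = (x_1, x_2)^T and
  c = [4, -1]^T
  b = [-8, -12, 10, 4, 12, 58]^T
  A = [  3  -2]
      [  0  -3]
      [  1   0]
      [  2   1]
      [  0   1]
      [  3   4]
The point (0, 4) satisfies every constraint, so the LP is feasible; the constraints give x_1 ≤ 10 and x_2 ≤ 12, which with x_1, x_2 ≥ 0 keep the feasible region inside a bounded box. A feasible, bounded LP attains a finite optimum at a vertex.

Evaluating z = 4x_1 - x_2 at each vertex:
  (0, 4): z = -4

Feasible with finite optimum z* = -4 at (0, 4).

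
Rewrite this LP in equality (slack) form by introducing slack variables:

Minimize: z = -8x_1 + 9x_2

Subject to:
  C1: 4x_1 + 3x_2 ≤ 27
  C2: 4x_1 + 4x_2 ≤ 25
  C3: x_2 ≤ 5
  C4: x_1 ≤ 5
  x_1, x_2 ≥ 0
min z = -8x_1 + 9x_2

s.t.
  4x_1 + 3x_2 + s1 = 27
  4x_1 + 4x_2 + s2 = 25
  x_2 + s3 = 5
  x_1 + s4 = 5
  x_1, x_2, s1, s2, s3, s4 ≥ 0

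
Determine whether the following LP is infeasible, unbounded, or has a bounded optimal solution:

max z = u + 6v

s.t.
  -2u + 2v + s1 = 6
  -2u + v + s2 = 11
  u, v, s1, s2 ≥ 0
Feasible point: (0, 0) satisfies every constraint, so the LP is feasible.
Direction d = (1, 0): for each constraint row a, a·d ≤ 0 —
  (-2)(1) + (2)(0) = -2 ≤ 0
  (-2)(1) + (1)(0) = -2 ≤ 0
and d ≥ 0, so (0, 0) + t·d stays feasible for every t ≥ 0. Along this ray z = u + 6v changes by 1 per unit t, so z → +∞.

Unbounded: there is a feasible ray along which z → +∞.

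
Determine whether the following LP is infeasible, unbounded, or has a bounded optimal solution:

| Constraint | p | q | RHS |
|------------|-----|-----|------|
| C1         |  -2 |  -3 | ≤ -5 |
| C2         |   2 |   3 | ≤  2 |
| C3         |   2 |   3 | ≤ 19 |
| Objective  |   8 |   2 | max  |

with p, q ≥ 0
C2 requires 2p + 3q ≤ 2, while C1 (-2p - 3q ≤ -5) is equivalent to 2p + 3q ≥ 5. Together they would need 5 ≤ 2p + 3q ≤ 2, which is impossible since 5 > 2. No point satisfies all constraints.

Infeasible — the constraint set is empty.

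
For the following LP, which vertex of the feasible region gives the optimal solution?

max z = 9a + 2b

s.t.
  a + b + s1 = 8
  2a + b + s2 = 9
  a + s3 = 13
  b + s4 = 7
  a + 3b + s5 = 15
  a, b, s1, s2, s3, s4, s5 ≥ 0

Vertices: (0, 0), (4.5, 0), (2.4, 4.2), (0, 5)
(4.5, 0) with z = 40.5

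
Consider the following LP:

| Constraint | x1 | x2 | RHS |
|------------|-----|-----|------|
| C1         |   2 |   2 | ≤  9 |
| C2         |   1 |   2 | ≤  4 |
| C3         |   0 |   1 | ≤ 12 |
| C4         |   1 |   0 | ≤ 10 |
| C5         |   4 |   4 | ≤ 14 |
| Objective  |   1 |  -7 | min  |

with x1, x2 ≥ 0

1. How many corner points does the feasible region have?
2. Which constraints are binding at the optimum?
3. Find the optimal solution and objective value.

1. 4
2. C2, x1 ≥ 0
3. x1 = 0, x2 = 2, z = -14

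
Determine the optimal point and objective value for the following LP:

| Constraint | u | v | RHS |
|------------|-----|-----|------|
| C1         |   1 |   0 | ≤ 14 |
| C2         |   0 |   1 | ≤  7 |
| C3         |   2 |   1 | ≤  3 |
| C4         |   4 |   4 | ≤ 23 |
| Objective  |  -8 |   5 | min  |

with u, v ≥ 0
u = 1.5, v = 0, z = -12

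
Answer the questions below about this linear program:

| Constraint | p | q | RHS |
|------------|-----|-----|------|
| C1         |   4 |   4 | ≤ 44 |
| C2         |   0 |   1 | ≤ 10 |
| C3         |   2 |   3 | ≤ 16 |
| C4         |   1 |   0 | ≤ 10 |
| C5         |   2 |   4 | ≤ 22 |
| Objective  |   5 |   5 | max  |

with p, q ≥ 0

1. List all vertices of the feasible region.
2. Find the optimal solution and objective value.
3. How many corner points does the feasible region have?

1. (0, 0), (8, 0), (0, 5.333)
2. p = 8, q = 0, z = 40
3. 3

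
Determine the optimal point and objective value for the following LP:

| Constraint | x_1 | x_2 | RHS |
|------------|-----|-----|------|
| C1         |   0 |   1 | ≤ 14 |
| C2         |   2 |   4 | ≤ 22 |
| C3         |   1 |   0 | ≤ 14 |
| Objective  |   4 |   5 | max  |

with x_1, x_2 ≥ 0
Each vertex is the intersection of two constraint boundaries that also satisfies all remaining constraints:
  x_1 = 0 and x_2 = 0 → (0, 0)
  2x_1 + 4x_2 = 22 and x_2 = 0 → (11, 0)
  2x_1 + 4x_2 = 22 and x_1 = 0 → (0, 5.5)

Evaluating z = 4x_1 + 5x_2 at each vertex:
  (0, 0): z = 0
  (11, 0): z = 44
  (0, 5.5): z = 27.5

The maximum is at (11, 0) with z = 44.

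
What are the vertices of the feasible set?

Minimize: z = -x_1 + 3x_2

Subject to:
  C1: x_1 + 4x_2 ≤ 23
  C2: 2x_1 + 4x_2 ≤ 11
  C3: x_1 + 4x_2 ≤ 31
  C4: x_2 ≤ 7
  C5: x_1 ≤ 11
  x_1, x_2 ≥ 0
Each vertex is the intersection of two constraint boundaries that also satisfies all remaining constraints:
  x_1 = 0 and x_2 = 0 → (0, 0)
  2x_1 + 4x_2 = 11 and x_2 = 0 → (5.5, 0)
  2x_1 + 4x_2 = 11 and x_1 = 0 → (0, 2.75)

Vertices: (0, 0), (5.5, 0), (0, 2.75)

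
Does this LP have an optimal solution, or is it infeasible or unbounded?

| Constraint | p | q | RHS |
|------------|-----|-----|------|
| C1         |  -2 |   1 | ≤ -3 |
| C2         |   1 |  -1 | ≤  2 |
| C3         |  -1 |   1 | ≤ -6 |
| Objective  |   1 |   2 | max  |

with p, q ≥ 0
C2 requires p - q ≤ 2, while C3 (-p + q ≤ -6) is equivalent to p - q ≥ 6. Together they would need 6 ≤ p - q ≤ 2, which is impossible since 6 > 2. No point satisfies all constraints.

Infeasible: no point satisfies all constraints simultaneously.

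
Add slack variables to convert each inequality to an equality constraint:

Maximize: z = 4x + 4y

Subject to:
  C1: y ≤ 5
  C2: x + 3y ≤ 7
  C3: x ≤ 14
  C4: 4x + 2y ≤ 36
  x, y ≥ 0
max z = 4x + 4y

s.t.
  y + s1 = 5
  x + 3y + s2 = 7
  x + s3 = 14
  4x + 2y + s4 = 36
  x, y, s1, s2, s3, s4 ≥ 0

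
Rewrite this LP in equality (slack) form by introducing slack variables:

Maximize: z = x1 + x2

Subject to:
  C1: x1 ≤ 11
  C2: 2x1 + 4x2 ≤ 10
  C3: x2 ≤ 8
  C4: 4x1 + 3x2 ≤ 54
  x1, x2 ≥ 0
max z = x1 + x2

s.t.
  x1 + s1 = 11
  2x1 + 4x2 + s2 = 10
  x2 + s3 = 8
  4x1 + 3x2 + s4 = 54
  x1, x2, s1, s2, s3, s4 ≥ 0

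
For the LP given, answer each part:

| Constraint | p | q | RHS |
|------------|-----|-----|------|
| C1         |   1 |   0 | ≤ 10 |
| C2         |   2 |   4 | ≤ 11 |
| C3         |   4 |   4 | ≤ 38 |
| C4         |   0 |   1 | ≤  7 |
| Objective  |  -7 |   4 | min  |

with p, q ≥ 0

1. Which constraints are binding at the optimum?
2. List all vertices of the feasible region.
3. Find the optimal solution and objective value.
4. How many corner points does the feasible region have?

1. C2, q ≥ 0
2. (0, 0), (5.5, 0), (0, 2.75)
3. p = 5.5, q = 0, z = -38.5
4. 3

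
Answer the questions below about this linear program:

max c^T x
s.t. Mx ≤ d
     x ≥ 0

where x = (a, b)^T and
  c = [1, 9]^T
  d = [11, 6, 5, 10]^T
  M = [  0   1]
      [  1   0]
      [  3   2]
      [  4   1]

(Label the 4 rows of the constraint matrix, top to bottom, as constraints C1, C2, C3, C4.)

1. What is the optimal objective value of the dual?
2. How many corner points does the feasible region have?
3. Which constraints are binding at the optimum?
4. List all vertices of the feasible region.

1. 22.5 (by strong duality, equal to the primal optimum)
2. 3
3. C3, a ≥ 0
4. (0, 0), (1.667, 0), (0, 2.5)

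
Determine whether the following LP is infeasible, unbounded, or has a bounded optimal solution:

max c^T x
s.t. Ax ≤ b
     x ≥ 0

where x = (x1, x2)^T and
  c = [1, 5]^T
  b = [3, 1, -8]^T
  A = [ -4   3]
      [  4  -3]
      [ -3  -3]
Feasible point: (1, 2) satisfies every constraint, so the LP is feasible.
Direction d = (3, 4): for each constraint row a, a·d ≤ 0 —
  (-4)(3) + (3)(4) = 0 ≤ 0
  (4)(3) + (-3)(4) = 0 ≤ 0
  (-3)(3) + (-3)(4) = -21 ≤ 0
and d ≥ 0, so (1, 2) + t·d stays feasible for every t ≥ 0. Along this ray z = x1 + 5x2 changes by 23 per unit t, so z → +∞.

Unbounded — the objective can increase without bound over the feasible region.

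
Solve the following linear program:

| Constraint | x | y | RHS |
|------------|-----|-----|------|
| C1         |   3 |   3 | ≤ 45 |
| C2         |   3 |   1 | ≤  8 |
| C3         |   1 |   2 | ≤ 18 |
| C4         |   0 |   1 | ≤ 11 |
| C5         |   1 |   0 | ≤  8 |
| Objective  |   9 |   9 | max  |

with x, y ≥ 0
x = 0, y = 8, z = 72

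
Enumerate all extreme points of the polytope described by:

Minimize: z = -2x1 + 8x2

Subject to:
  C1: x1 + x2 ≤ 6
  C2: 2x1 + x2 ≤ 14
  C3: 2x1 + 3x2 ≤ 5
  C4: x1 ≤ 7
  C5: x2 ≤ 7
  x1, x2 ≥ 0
Each vertex is the intersection of two constraint boundaries that also satisfies all remaining constraints:
  x1 = 0 and x2 = 0 → (0, 0)
  2x1 + 3x2 = 5 and x2 = 0 → (2.5, 0)
  2x1 + 3x2 = 5 and x1 = 0 → (0, 1.667)

Vertices: (0, 0), (2.5, 0), (0, 1.667)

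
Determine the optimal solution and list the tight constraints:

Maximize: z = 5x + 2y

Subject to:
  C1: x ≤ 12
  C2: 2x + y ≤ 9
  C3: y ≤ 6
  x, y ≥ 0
Optimal: x = 4.5, y = 0
Slack at optimum:
  C1: slack = 7.5
  C2: slack = 0 (binding)
  C3: slack = 6
  x ≥ 0: x = 4.5
  y ≥ 0: y = 0 (binding)
Binding constraints: C2, y ≥ 0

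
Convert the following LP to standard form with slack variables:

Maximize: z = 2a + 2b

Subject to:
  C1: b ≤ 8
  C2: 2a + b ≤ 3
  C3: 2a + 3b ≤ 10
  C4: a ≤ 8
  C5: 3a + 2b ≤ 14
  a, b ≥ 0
max z = 2a + 2b

s.t.
  b + s1 = 8
  2a + b + s2 = 3
  2a + 3b + s3 = 10
  a + s4 = 8
  3a + 2b + s5 = 14
  a, b, s1, s2, s3, s4, s5 ≥ 0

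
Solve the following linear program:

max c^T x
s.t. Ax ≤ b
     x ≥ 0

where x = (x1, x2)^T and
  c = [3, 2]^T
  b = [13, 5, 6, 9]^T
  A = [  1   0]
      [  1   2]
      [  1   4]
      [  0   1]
x1 = 5, x2 = 0, z = 15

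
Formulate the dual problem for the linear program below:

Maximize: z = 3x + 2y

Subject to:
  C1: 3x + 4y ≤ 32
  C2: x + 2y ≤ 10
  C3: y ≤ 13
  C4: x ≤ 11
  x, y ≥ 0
Minimize: z = 32y1 + 10y2 + 13y3 + 11y4

Subject to:
  C1: -3y1 - y2 - y4 ≤ -3
  C2: -4y1 - 2y2 - y3 ≤ -2
  y1, y2, y3, y4 ≥ 0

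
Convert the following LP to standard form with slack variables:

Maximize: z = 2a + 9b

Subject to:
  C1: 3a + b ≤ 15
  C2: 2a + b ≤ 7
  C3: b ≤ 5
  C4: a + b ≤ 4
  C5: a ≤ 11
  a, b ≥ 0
max z = 2a + 9b

s.t.
  3a + b + s1 = 15
  2a + b + s2 = 7
  b + s3 = 5
  a + b + s4 = 4
  a + s5 = 11
  a, b, s1, s2, s3, s4, s5 ≥ 0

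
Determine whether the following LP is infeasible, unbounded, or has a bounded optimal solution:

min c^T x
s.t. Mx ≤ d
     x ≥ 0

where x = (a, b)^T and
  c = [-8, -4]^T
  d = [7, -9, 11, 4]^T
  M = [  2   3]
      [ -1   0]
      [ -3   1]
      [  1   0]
One constraint requires a ≤ 4, while the constraint -a ≤ -9 is equivalent to a ≥ 9. Together they would need 9 ≤ a ≤ 4, which is impossible since 9 > 4. No point satisfies all constraints.

Infeasible — the constraint set is empty.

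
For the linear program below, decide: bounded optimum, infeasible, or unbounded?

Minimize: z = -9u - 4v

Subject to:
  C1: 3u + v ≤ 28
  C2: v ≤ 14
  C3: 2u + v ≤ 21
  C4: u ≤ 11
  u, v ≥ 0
The point (7, 7) satisfies every constraint, so the LP is feasible; the constraints give u ≤ 11 and v ≤ 14, which with u, v ≥ 0 keep the feasible region inside a bounded box. A feasible, bounded LP attains a finite optimum at a vertex.

Feasible with finite optimum z* = -91 at (7, 7).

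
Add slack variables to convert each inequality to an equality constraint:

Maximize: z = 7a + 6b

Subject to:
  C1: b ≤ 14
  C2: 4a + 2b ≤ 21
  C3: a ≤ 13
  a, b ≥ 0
max z = 7a + 6b

s.t.
  b + s1 = 14
  4a + 2b + s2 = 21
  a + s3 = 13
  a, b, s1, s2, s3 ≥ 0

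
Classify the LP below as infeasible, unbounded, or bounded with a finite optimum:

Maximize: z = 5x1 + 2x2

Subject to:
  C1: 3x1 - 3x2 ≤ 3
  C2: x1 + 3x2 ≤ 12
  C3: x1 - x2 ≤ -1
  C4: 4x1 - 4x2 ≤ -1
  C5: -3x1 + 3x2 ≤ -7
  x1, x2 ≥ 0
C1 requires 3x1 - 3x2 ≤ 3, while C5 (-3x1 + 3x2 ≤ -7) is equivalent to 3x1 - 3x2 ≥ 7. Together they would need 7 ≤ 3x1 - 3x2 ≤ 3, which is impossible since 7 > 3. No point satisfies all constraints.

Infeasible: no point satisfies all constraints simultaneously.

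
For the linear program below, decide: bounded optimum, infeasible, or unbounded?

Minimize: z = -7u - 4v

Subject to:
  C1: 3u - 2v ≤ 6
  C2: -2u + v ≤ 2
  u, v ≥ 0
Feasible point: (0, 0) satisfies every constraint, so the LP is feasible.
Direction d = (2, 3): for each constraint row a, a·d ≤ 0 —
  (3)(2) + (-2)(3) = 0 ≤ 0
  (-2)(2) + (1)(3) = -1 ≤ 0
and d ≥ 0, so (0, 0) + t·d stays feasible for every t ≥ 0. Along this ray z = -7u - 4v changes by -26 per unit t, so z → −∞.

The LP is unbounded; z can be made arbitrarily small.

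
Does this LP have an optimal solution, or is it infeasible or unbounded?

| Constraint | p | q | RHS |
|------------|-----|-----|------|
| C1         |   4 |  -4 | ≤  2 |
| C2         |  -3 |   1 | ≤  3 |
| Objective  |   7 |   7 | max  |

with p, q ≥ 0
Feasible point: (0, 0) satisfies every constraint, so the LP is feasible.
Direction d = (1, 1): for each constraint row a, a·d ≤ 0 —
  (4)(1) + (-4)(1) = 0 ≤ 0
  (-3)(1) + (1)(1) = -2 ≤ 0
and d ≥ 0, so (0, 0) + t·d stays feasible for every t ≥ 0. Along this ray z = 7p + 7q changes by 14 per unit t, so z → +∞.

Unbounded: there is a feasible ray along which z → +∞.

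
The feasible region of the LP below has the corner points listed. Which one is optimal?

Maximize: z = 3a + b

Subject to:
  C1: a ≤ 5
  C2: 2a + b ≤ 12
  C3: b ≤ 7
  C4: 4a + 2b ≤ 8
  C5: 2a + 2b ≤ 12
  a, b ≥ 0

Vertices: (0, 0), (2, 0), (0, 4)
(2, 0) with z = 6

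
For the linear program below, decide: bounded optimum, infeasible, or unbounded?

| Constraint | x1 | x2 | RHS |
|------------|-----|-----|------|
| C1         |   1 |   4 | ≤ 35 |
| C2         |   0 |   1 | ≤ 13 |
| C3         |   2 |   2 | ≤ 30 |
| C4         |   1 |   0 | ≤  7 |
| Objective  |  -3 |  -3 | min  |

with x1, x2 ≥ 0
The point (7, 7) satisfies every constraint, so the LP is feasible; the constraints give x1 ≤ 7 and x2 ≤ 13, which with x1, x2 ≥ 0 keep the feasible region inside a bounded box. A feasible, bounded LP attains a finite optimum at a vertex.

Evaluating z = -3x1 - 3x2 at each vertex:
  (0, 0): z = 0
  (7, 0): z = -21
  (7, 7): z = -42
  (0, 8.75): z = -26.25

The LP has an optimal solution: (7, 7) with z = -42.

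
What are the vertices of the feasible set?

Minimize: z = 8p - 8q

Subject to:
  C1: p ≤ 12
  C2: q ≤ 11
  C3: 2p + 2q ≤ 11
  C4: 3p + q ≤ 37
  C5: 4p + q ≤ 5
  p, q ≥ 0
Each vertex is the intersection of two constraint boundaries that also satisfies all remaining constraints:
  p = 0 and q = 0 → (0, 0)
  4p + q = 5 and q = 0 → (1.25, 0)
  4p + q = 5 and p = 0 → (0, 5)

Vertices: (0, 0), (1.25, 0), (0, 5)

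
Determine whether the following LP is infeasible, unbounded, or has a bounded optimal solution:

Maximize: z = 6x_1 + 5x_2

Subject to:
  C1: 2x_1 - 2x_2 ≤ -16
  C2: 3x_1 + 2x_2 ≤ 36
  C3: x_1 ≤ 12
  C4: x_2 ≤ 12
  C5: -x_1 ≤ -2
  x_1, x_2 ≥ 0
The point (4, 12) satisfies every constraint, so the LP is feasible; the constraints give x_1 ≤ 12 and x_2 ≤ 12, which with x_1, x_2 ≥ 0 keep the feasible region inside a bounded box. A feasible, bounded LP attains a finite optimum at a vertex.

Evaluating z = 6x_1 + 5x_2 at each vertex:
  (2, 10): z = 62
  (4, 12): z = 84
  (2, 12): z = 72

Feasible with finite optimum z* = 84 at (4, 12).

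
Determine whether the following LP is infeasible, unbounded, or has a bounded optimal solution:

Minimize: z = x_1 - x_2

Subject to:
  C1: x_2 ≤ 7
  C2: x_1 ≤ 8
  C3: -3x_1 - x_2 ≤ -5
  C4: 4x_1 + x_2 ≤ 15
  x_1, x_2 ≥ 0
The point (0, 7) satisfies every constraint, so the LP is feasible; the constraints give x_1 ≤ 8 and x_2 ≤ 7, which with x_1, x_2 ≥ 0 keep the feasible region inside a bounded box. A feasible, bounded LP attains a finite optimum at a vertex.

Evaluating z = x_1 - x_2 at each vertex:
  (1.667, 0): z = 1.667
  (3.75, 0): z = 3.75
  (2, 7): z = -5
  (0, 7): z = -7
  (0, 5): z = -5

Bounded optimum: z* = -7 at (0, 7).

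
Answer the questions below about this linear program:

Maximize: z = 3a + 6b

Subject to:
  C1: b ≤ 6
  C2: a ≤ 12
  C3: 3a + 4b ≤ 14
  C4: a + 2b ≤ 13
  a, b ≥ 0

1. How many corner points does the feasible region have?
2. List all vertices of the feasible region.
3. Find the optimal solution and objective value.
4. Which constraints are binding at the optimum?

1. 3
2. (0, 0), (4.667, 0), (0, 3.5)
3. a = 0, b = 3.5, z = 21
4. C3, a ≥ 0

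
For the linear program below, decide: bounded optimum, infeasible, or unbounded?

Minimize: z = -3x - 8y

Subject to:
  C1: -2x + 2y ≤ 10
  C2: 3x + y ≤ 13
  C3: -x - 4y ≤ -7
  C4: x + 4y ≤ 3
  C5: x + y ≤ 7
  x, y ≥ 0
C4 requires x + 4y ≤ 3, while C3 (-x - 4y ≤ -7) is equivalent to x + 4y ≥ 7. Together they would need 7 ≤ x + 4y ≤ 3, which is impossible since 7 > 3. No point satisfies all constraints.

Infeasible — the constraint set is empty.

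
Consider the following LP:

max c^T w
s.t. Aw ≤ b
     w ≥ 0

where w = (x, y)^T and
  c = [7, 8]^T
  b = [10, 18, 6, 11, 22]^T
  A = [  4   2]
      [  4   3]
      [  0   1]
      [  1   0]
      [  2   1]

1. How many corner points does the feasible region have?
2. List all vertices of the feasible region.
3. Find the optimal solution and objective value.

1. 3
2. (0, 0), (2.5, 0), (0, 5)
3. x = 0, y = 5, z = 40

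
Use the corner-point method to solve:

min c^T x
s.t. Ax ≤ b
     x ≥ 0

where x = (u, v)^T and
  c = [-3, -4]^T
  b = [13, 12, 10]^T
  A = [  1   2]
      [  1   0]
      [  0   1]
Each vertex is the intersection of two constraint boundaries that also satisfies all remaining constraints:
  u = 0 and v = 0 → (0, 0)
  u = 12 and v = 0 → (12, 0)
  u + 2v = 13 and u = 12 → (12, 0.5)
  u + 2v = 13 and u = 0 → (0, 6.5)

Evaluating z = -3u - 4v at each vertex:
  (0, 0): z = 0
  (12, 0): z = -36
  (12, 0.5): z = -38
  (0, 6.5): z = -26

The minimum is at (12, 0.5) with z = -38.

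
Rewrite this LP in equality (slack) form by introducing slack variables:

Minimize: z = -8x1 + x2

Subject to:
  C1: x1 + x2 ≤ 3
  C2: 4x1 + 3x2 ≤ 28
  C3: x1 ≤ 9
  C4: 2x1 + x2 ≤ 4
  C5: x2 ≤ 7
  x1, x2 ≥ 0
min z = -8x1 + x2

s.t.
  x1 + x2 + s1 = 3
  4x1 + 3x2 + s2 = 28
  x1 + s3 = 9
  2x1 + x2 + s4 = 4
  x2 + s5 = 7
  x1, x2, s1, s2, s3, s4, s5 ≥ 0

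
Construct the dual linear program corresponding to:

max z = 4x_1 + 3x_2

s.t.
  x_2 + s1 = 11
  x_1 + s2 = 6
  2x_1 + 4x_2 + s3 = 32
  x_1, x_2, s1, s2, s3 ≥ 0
Minimize: z = 11y1 + 6y2 + 32y3

Subject to:
  C1: -y2 - 2y3 ≤ -4
  C2: -y1 - 4y3 ≤ -3
  y1, y2, y3 ≥ 0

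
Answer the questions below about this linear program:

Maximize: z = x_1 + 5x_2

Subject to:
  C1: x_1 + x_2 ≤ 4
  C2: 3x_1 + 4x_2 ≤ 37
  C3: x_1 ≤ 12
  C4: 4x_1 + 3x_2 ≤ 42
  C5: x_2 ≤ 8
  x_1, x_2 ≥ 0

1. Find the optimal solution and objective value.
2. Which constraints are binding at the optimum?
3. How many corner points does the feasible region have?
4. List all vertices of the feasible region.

1. x_1 = 0, x_2 = 4, z = 20
2. C1, x_1 ≥ 0
3. 3
4. (0, 0), (4, 0), (0, 4)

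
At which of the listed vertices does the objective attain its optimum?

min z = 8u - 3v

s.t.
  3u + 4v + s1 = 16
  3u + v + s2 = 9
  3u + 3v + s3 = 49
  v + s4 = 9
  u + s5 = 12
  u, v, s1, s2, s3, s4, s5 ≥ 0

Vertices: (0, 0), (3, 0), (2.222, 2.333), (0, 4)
Evaluating z = 8u - 3v at each vertex:
  (0, 0): z = 0
  (3, 0): z = 24
  (2.222, 2.333): z = 10.78
  (0, 4): z = -12

The smallest value is z = -12, attained at (0, 4).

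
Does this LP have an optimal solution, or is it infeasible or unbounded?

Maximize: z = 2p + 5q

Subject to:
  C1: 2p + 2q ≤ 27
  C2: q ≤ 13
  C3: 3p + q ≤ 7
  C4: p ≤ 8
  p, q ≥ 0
The point (0, 7) satisfies every constraint, so the LP is feasible; the constraints give p ≤ 8 and q ≤ 13, which with p, q ≥ 0 keep the feasible region inside a bounded box. A feasible, bounded LP attains a finite optimum at a vertex.

Bounded optimum: z* = 35 at (0, 7).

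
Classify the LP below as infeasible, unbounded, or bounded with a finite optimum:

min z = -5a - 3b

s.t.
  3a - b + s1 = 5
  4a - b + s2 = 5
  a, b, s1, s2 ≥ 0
Feasible point: (0, 0) satisfies every constraint, so the LP is feasible.
Direction d = (0, 1): for each constraint row a, a·d ≤ 0 —
  (3)(0) + (-1)(1) = -1 ≤ 0
  (4)(0) + (-1)(1) = -1 ≤ 0
and d ≥ 0, so (0, 0) + t·d stays feasible for every t ≥ 0. Along this ray z = -5a - 3b changes by -3 per unit t, so z → −∞.

Unbounded: there is a feasible ray along which z → −∞.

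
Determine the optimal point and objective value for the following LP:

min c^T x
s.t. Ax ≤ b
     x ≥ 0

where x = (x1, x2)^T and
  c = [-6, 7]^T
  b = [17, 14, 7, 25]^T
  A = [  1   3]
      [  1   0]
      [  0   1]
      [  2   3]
Each vertex is the intersection of two constraint boundaries that also satisfies all remaining constraints:
  x1 = 0 and x2 = 0 → (0, 0)
  2x1 + 3x2 = 25 and x2 = 0 → (12.5, 0)
  x1 + 3x2 = 17 and 2x1 + 3x2 = 25 → (8, 3)
  x1 + 3x2 = 17 and x1 = 0 → (0, 5.667)

Evaluating z = -6x1 + 7x2 at each vertex:
  (0, 0): z = 0
  (12.5, 0): z = -75
  (8, 3): z = -27
  (0, 5.667): z = 39.67

The minimum is at (12.5, 0) with z = -75.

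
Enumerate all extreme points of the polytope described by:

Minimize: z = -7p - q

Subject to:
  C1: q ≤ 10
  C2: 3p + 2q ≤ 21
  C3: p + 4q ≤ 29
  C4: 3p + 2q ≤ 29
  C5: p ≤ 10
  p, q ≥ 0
Each vertex is the intersection of two constraint boundaries that also satisfies all remaining constraints:
  p = 0 and q = 0 → (0, 0)
  3p + 2q = 21 and q = 0 → (7, 0)
  3p + 2q = 21 and p + 4q = 29 → (2.6, 6.6)
  p + 4q = 29 and p = 0 → (0, 7.25)

Vertices: (0, 0), (7, 0), (2.6, 6.6), (0, 7.25)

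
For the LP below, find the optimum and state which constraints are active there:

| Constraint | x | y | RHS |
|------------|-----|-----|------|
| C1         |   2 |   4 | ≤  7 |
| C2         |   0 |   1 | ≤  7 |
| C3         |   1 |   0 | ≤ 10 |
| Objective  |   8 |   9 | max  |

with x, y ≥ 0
Optimal: x = 3.5, y = 0
Binding: C1, y ≥ 0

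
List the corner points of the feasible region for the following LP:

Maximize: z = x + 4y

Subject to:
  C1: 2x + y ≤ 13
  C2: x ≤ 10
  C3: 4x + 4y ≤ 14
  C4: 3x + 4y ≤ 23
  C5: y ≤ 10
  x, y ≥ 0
Each vertex is the intersection of two constraint boundaries that also satisfies all remaining constraints:
  x = 0 and y = 0 → (0, 0)
  4x + 4y = 14 and y = 0 → (3.5, 0)
  4x + 4y = 14 and x = 0 → (0, 3.5)

Vertices: (0, 0), (3.5, 0), (0, 3.5)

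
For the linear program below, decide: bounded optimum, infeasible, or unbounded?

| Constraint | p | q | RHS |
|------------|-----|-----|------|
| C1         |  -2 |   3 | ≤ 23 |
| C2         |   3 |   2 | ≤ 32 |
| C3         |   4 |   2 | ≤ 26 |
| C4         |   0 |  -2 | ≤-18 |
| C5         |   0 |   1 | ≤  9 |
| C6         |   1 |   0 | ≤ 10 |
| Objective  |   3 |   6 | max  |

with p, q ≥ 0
The point (2, 9) satisfies every constraint, so the LP is feasible; the constraints give p ≤ 10 and q ≤ 9, which with p, q ≥ 0 keep the feasible region inside a bounded box. A feasible, bounded LP attains a finite optimum at a vertex.

The LP has an optimal solution: (2, 9) with z = 60.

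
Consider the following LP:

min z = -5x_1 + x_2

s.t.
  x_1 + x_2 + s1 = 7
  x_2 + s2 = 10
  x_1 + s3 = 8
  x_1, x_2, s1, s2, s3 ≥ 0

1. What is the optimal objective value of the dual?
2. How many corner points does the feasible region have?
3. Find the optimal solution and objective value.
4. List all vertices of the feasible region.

1. -35 (by strong duality, equal to the primal optimum)
2. 3
3. x_1 = 7, x_2 = 0, z = -35
4. (0, 0), (7, 0), (0, 7)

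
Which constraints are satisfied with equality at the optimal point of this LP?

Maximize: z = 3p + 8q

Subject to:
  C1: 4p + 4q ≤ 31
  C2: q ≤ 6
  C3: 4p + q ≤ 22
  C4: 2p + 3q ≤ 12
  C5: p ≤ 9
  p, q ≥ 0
Optimal: p = 0, q = 4
Slack at optimum:
  C1: slack = 15
  C2: slack = 2
  C3: slack = 18
  C4: slack = 0 (binding)
  C5: slack = 9
  p ≥ 0: p = 0 (binding)
  q ≥ 0: q = 4
Binding constraints: C4, p ≥ 0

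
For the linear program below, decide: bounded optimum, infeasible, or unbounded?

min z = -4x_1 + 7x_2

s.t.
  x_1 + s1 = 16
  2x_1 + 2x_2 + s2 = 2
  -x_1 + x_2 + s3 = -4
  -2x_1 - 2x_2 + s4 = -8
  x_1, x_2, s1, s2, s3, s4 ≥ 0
The row 2x_1 + 2x_2 + s2 = 2 with s2 ≥ 0 requires 2x_1 + 2x_2 ≤ 2, while the row -2x_1 - 2x_2 + s4 = -8 with s4 ≥ 0 is equivalent to 2x_1 + 2x_2 ≥ 8. Together they would need 8 ≤ 2x_1 + 2x_2 ≤ 2, which is impossible since 8 > 2. No point satisfies all constraints.

Infeasible: no point satisfies all constraints simultaneously.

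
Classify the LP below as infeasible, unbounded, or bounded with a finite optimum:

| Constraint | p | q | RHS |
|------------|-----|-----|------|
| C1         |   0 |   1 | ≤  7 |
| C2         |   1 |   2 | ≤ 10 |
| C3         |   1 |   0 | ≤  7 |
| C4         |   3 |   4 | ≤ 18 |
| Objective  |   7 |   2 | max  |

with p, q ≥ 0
The point (6, 0) satisfies every constraint, so the LP is feasible; the constraints give p ≤ 7 and q ≤ 7, which with p, q ≥ 0 keep the feasible region inside a bounded box. A feasible, bounded LP attains a finite optimum at a vertex.

Evaluating z = 7p + 2q at each vertex:
  (0, 0): z = 0
  (6, 0): z = 42
  (0, 4.5): z = 9

The LP has an optimal solution: (6, 0) with z = 42.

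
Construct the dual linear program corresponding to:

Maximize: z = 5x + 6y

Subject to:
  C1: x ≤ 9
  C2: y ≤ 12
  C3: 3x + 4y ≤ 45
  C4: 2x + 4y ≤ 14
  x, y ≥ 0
Minimize: z = 9y1 + 12y2 + 45y3 + 14y4

Subject to:
  C1: -y1 - 3y3 - 2y4 ≤ -5
  C2: -y2 - 4y3 - 4y4 ≤ -6
  y1, y2, y3, y4 ≥ 0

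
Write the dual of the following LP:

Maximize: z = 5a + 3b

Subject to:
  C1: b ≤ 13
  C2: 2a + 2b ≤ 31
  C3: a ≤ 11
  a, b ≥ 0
Minimize: z = 13y1 + 31y2 + 11y3

Subject to:
  C1: -2y2 - y3 ≤ -5
  C2: -y1 - 2y2 ≤ -3
  y1, y2, y3 ≥ 0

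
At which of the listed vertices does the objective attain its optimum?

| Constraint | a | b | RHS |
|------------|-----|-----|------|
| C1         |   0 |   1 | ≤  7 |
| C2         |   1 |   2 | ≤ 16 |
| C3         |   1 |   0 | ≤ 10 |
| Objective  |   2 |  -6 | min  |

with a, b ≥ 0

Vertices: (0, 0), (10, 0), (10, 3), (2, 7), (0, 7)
Evaluating z = 2a - 6b at each vertex:
  (0, 0): z = 0
  (10, 0): z = 20
  (10, 3): z = 2
  (2, 7): z = -38
  (0, 7): z = -42

The smallest value is z = -42, attained at (0, 7).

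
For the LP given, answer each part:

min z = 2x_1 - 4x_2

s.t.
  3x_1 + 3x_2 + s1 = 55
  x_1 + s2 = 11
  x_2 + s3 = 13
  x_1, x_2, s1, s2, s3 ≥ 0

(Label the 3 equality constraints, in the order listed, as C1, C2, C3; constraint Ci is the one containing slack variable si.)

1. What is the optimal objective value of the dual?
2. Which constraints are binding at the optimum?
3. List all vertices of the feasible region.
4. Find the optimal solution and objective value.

1. -52 (by strong duality, equal to the primal optimum)
2. C3, x_1 ≥ 0
3. (0, 0), (11, 0), (11, 7.333), (5.333, 13), (0, 13)
4. x_1 = 0, x_2 = 13, z = -52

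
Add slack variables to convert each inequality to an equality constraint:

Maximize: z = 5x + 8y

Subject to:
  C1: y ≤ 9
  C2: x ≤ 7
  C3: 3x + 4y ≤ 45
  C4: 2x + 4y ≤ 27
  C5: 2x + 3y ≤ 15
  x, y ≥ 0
max z = 5x + 8y

s.t.
  y + s1 = 9
  x + s2 = 7
  3x + 4y + s3 = 45
  2x + 4y + s4 = 27
  2x + 3y + s5 = 15
  x, y, s1, s2, s3, s4, s5 ≥ 0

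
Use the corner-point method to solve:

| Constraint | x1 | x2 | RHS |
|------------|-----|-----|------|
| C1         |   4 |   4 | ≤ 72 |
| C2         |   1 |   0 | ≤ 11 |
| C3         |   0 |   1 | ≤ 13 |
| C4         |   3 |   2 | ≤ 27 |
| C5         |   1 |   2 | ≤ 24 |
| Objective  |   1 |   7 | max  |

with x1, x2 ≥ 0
x1 = 0, x2 = 12, z = 84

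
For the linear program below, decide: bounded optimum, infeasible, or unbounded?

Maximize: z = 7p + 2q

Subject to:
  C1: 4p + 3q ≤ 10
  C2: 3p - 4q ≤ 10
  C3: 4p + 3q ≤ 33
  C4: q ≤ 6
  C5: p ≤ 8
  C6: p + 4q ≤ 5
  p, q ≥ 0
The point (2.5, 0) satisfies every constraint, so the LP is feasible; the constraints give p ≤ 8 and q ≤ 6, which with p, q ≥ 0 keep the feasible region inside a bounded box. A feasible, bounded LP attains a finite optimum at a vertex.

Feasible with finite optimum z* = 17.5 at (2.5, 0).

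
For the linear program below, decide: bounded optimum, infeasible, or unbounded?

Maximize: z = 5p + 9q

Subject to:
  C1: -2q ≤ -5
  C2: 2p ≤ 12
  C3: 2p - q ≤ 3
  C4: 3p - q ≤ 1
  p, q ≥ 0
Feasible point: (0, 3) satisfies every constraint, so the LP is feasible.
Direction d = (0, 1): for each constraint row a, a·d ≤ 0 —
  (0)(0) + (-2)(1) = -2 ≤ 0
  (2)(0) + (0)(1) = 0 ≤ 0
  (2)(0) + (-1)(1) = -1 ≤ 0
  (3)(0) + (-1)(1) = -1 ≤ 0
and d ≥ 0, so (0, 3) + t·d stays feasible for every t ≥ 0. Along this ray z = 5p + 9q changes by 9 per unit t, so z → +∞.

Unbounded: there is a feasible ray along which z → +∞.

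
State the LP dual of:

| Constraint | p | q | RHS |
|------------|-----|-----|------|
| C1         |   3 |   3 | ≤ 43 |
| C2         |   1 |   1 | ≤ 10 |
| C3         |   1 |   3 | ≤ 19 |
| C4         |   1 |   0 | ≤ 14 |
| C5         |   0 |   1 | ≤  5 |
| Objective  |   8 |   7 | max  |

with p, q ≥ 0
Minimize: z = 43y1 + 10y2 + 19y3 + 14y4 + 5y5

Subject to:
  C1: -3y1 - y2 - y3 - y4 ≤ -8
  C2: -3y1 - y2 - 3y3 - y5 ≤ -7
  y1, y2, y3, y4, y5 ≥ 0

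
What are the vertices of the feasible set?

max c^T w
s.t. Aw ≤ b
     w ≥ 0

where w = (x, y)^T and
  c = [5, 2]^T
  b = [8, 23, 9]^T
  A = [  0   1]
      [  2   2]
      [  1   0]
Each vertex is the intersection of two constraint boundaries that also satisfies all remaining constraints:
  x = 0 and y = 0 → (0, 0)
  x = 9 and y = 0 → (9, 0)
  2x + 2y = 23 and x = 9 → (9, 2.5)
  y = 8 and 2x + 2y = 23 → (3.5, 8)
  y = 8 and x = 0 → (0, 8)

Vertices: (0, 0), (9, 0), (9, 2.5), (3.5, 8), (0, 8)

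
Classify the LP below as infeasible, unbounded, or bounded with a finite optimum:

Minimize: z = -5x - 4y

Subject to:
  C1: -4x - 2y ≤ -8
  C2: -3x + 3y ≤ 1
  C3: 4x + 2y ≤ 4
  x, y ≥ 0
C3 requires 4x + 2y ≤ 4, while C1 (-4x - 2y ≤ -8) is equivalent to 4x + 2y ≥ 8. Together they would need 8 ≤ 4x + 2y ≤ 4, which is impossible since 8 > 4. No point satisfies all constraints.

Infeasible — the constraint set is empty.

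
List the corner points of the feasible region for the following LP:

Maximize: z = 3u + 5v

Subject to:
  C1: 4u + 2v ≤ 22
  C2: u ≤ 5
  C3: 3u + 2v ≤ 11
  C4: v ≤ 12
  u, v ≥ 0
Each vertex is the intersection of two constraint boundaries that also satisfies all remaining constraints:
  u = 0 and v = 0 → (0, 0)
  3u + 2v = 11 and v = 0 → (3.667, 0)
  3u + 2v = 11 and u = 0 → (0, 5.5)

Vertices: (0, 0), (3.667, 0), (0, 5.5)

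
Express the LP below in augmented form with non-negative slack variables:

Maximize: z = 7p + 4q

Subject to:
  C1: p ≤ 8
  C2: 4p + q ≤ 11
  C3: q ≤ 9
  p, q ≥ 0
max z = 7p + 4q

s.t.
  p + s1 = 8
  4p + q + s2 = 11
  q + s3 = 9
  p, q, s1, s2, s3 ≥ 0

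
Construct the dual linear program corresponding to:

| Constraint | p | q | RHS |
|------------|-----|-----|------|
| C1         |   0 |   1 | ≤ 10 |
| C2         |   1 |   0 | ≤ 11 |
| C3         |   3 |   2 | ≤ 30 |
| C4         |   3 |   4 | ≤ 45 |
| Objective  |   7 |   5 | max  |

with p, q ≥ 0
Minimize: z = 10y1 + 11y2 + 30y3 + 45y4

Subject to:
  C1: -y2 - 3y3 - 3y4 ≤ -7
  C2: -y1 - 2y3 - 4y4 ≤ -5
  y1, y2, y3, y4 ≥ 0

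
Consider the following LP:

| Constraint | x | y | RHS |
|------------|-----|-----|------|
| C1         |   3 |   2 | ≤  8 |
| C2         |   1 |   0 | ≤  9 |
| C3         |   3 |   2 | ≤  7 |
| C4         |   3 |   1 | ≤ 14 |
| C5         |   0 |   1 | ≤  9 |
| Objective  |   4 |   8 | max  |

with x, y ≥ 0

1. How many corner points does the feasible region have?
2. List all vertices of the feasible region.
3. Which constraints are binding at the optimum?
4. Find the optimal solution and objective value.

1. 3
2. (0, 0), (2.333, 0), (0, 3.5)
3. C3, x ≥ 0
4. x = 0, y = 3.5, z = 28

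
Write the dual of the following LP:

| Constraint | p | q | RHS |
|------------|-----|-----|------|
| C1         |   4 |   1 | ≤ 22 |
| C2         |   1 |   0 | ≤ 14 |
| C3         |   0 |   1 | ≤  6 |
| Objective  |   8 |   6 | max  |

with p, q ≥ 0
Minimize: z = 22y1 + 14y2 + 6y3

Subject to:
  C1: -4y1 - y2 ≤ -8
  C2: -y1 - y3 ≤ -6
  y1, y2, y3 ≥ 0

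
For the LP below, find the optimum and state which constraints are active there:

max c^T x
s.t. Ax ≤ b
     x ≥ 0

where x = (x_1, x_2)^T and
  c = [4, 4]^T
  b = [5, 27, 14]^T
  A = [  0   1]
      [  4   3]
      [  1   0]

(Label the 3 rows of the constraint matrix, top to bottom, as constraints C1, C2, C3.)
Optimal: x_1 = 3, x_2 = 5
Binding: C1, C2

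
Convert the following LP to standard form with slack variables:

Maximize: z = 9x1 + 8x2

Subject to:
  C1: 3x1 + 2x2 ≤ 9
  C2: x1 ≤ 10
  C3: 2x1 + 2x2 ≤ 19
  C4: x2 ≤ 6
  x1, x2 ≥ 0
max z = 9x1 + 8x2

s.t.
  3x1 + 2x2 + s1 = 9
  x1 + s2 = 10
  2x1 + 2x2 + s3 = 19
  x2 + s4 = 6
  x1, x2, s1, s2, s3, s4 ≥ 0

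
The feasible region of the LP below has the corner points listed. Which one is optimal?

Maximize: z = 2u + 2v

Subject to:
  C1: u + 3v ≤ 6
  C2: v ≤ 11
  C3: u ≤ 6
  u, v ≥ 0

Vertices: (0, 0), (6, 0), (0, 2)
Evaluating z = 2u + 2v at each vertex:
  (0, 0): z = 0
  (6, 0): z = 12
  (0, 2): z = 4

The largest value is z = 12, attained at (6, 0).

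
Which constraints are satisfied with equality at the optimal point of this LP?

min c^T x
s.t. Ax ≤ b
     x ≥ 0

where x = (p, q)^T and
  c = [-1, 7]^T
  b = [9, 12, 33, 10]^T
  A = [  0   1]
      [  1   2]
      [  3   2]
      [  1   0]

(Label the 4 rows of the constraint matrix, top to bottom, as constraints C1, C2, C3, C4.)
Optimal: p = 10, q = 0
Binding: C4, q ≥ 0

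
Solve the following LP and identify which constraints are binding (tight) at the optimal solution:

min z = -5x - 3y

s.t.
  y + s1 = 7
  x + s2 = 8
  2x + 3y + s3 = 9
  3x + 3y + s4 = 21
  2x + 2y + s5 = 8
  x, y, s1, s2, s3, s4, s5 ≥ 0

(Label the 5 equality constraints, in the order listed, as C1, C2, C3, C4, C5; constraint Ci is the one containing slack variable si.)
Optimal: x = 4, y = 0
Slack at optimum:
  C1: slack = 7
  C2: slack = 4
  C3: slack = 1
  C4: slack = 9
  C5: slack = 0 (binding)
  x ≥ 0: x = 4
  y ≥ 0: y = 0 (binding)
Binding constraints: C5, y ≥ 0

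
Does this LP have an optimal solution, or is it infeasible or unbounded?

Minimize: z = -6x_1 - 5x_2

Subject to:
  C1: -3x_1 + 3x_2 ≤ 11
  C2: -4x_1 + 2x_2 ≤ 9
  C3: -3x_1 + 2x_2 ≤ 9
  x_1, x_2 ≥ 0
Feasible point: (0, 0) satisfies every constraint, so the LP is feasible.
Direction d = (1, 0): for each constraint row a, a·d ≤ 0 —
  (-3)(1) + (3)(0) = -3 ≤ 0
  (-4)(1) + (2)(0) = -4 ≤ 0
  (-3)(1) + (2)(0) = -3 ≤ 0
and d ≥ 0, so (0, 0) + t·d stays feasible for every t ≥ 0. Along this ray z = -6x_1 - 5x_2 changes by -6 per unit t, so z → −∞.

Unbounded: there is a feasible ray along which z → −∞.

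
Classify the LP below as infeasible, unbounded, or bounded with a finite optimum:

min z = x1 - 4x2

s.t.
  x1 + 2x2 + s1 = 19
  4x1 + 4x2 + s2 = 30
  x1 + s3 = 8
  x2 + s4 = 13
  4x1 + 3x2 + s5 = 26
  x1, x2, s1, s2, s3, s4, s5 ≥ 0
The point (0, 7.5) satisfies every constraint, so the LP is feasible; the constraints give x1 ≤ 8 and x2 ≤ 13, which with x1, x2 ≥ 0 keep the feasible region inside a bounded box. A feasible, bounded LP attains a finite optimum at a vertex.

The LP has an optimal solution: (0, 7.5) with z = -30.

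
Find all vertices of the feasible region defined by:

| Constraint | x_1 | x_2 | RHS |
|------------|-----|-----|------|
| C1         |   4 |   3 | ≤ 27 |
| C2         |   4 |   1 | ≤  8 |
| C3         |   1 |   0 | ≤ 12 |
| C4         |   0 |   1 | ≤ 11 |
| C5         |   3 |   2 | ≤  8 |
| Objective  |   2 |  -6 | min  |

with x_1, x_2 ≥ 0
Each vertex is the intersection of two constraint boundaries that also satisfies all remaining constraints:
  x_1 = 0 and x_2 = 0 → (0, 0)
  4x_1 + x_2 = 8 and x_2 = 0 → (2, 0)
  4x_1 + x_2 = 8 and 3x_1 + 2x_2 = 8 → (1.6, 1.6)
  3x_1 + 2x_2 = 8 and x_1 = 0 → (0, 4)

Vertices: (0, 0), (2, 0), (1.6, 1.6), (0, 4)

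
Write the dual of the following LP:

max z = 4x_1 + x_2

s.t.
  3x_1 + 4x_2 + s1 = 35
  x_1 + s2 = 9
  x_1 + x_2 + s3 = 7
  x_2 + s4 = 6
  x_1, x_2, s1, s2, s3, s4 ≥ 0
Minimize: z = 35y1 + 9y2 + 7y3 + 6y4

Subject to:
  C1: -3y1 - y2 - y3 ≤ -4
  C2: -4y1 - y3 - y4 ≤ -1
  y1, y2, y3, y4 ≥ 0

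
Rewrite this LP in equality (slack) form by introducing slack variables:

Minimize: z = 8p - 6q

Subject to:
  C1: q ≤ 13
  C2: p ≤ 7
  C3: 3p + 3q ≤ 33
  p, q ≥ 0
min z = 8p - 6q

s.t.
  q + s1 = 13
  p + s2 = 7
  3p + 3q + s3 = 33
  p, q, s1, s2, s3 ≥ 0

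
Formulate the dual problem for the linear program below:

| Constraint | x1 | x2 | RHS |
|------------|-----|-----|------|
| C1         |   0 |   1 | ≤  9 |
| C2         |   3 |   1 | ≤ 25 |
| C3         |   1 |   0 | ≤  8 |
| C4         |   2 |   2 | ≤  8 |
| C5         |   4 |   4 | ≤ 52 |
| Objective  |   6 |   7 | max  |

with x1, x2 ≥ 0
Minimize: z = 9y1 + 25y2 + 8y3 + 8y4 + 52y5

Subject to:
  C1: -3y2 - y3 - 2y4 - 4y5 ≤ -6
  C2: -y1 - y2 - 2y4 - 4y5 ≤ -7
  y1, y2, y3, y4, y5 ≥ 0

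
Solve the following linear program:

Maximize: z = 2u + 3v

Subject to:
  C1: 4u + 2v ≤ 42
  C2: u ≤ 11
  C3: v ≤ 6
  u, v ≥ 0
u = 7.5, v = 6, z = 33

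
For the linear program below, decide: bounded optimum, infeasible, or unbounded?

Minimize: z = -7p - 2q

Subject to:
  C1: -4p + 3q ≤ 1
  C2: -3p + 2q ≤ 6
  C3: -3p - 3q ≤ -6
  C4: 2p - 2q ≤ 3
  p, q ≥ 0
Feasible point: (1, 1) satisfies every constraint, so the LP is feasible.
Direction d = (1, 1): for each constraint row a, a·d ≤ 0 —
  (-4)(1) + (3)(1) = -1 ≤ 0
  (-3)(1) + (2)(1) = -1 ≤ 0
  (-3)(1) + (-3)(1) = -6 ≤ 0
  (2)(1) + (-2)(1) = 0 ≤ 0
and d ≥ 0, so (1, 1) + t·d stays feasible for every t ≥ 0. Along this ray z = -7p - 2q changes by -9 per unit t, so z → −∞.

The LP is unbounded; z can be made arbitrarily small.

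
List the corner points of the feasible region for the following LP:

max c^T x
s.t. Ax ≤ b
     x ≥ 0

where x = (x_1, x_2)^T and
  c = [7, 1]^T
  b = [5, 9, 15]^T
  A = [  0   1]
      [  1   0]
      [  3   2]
Each vertex is the intersection of two constraint boundaries that also satisfies all remaining constraints:
  x_1 = 0 and x_2 = 0 → (0, 0)
  3x_1 + 2x_2 = 15 and x_2 = 0 → (5, 0)
  x_2 = 5 and 3x_1 + 2x_2 = 15 → (1.667, 5)
  x_2 = 5 and x_1 = 0 → (0, 5)

Vertices: (0, 0), (5, 0), (1.667, 5), (0, 5)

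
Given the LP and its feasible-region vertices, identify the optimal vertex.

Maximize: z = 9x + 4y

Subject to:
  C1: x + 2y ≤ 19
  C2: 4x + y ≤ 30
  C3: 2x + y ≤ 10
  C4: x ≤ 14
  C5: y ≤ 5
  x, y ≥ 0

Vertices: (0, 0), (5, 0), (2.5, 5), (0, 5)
(5, 0) with z = 45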